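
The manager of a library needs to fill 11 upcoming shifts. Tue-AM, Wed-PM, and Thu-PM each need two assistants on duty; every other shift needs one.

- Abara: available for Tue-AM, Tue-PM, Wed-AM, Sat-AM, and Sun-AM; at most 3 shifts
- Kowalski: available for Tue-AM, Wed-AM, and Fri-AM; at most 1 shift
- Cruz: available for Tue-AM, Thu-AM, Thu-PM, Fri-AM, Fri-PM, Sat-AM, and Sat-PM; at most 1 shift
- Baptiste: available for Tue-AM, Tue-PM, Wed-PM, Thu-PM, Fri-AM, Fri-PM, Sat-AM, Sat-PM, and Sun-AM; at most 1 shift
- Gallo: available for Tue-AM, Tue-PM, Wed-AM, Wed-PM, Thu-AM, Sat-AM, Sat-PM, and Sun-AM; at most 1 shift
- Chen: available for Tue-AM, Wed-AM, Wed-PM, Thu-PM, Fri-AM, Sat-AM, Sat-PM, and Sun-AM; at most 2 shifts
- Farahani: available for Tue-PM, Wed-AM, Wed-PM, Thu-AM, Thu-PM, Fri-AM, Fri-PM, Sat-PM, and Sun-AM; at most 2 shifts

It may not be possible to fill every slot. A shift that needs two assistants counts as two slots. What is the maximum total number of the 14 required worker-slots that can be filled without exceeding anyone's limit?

Total capacity across all assistants is 3+1+1+1+1+2+2 = 11, and 14 slots are needed, so at most 11 can be filled.
An assignment achieving 11: Tue-PM→Abara, Wed-AM→Abara, Wed-PM→Gallo+Chen, Thu-AM→Cruz, Thu-PM→Chen+Farahani, Fri-AM→Kowalski, Fri-PM→Baptiste, Sat-AM→Abara, Sat-PM→Farahani.
Loads: Abara 3/3, Kowalski 1/1, Cruz 1/1, Baptiste 1/1, Gallo 1/1, Chen 2/2, Farahani 2/2.

11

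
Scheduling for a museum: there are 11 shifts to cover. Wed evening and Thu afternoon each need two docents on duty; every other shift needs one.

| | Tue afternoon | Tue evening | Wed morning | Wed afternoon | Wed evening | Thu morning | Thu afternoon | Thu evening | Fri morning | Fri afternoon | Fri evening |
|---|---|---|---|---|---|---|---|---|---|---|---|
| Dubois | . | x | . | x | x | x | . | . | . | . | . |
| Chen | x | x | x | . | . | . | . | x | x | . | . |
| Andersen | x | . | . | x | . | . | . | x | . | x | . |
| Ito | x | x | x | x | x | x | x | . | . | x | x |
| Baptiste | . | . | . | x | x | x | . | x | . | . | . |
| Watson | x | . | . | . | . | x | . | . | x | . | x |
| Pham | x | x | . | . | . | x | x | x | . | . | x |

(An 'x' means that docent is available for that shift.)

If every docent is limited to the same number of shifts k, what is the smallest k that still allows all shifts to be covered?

2

With 7 docents and 13 worker-slots to fill, someone must work at least ⌈13/7⌉ = 2 shifts, so k ≥ 2.
k = 2 works: Tue afternoon→Watson, Tue evening→Dubois, Wed morning→Chen, Wed afternoon→Andersen, Wed evening→Dubois+Ito, Thu morning→Baptiste, Thu afternoon→Ito+Pham, Thu evening→Baptiste, Fri morning→Chen, Fri afternoon→Andersen, Fri evening→Watson.
Loads: Dubois 2, Chen 2, Andersen 2, Ito 2, Baptiste 2, Watson 2, Pham 1 — all ≤ 2.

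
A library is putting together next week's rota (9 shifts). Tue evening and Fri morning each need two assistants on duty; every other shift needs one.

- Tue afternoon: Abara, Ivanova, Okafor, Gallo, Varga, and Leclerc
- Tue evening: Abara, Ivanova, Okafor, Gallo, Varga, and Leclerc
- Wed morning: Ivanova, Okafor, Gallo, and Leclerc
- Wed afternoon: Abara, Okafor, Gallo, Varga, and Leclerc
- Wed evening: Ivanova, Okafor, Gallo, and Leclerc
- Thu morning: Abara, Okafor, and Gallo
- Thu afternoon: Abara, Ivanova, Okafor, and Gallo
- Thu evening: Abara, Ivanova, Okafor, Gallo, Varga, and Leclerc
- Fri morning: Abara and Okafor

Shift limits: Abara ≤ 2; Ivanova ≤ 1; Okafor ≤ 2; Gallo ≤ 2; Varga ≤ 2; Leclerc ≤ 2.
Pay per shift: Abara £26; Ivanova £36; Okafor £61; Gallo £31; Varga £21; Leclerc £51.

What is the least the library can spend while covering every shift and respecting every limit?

Fri morning can only be covered by Abara and Okafor, so that assignment is forced.
Picking the cheapest available assistant for each shift independently would cost £311, but that ignores the shift limits.
An optimal schedule: Tue afternoon→Varga, Tue evening→Varga+Leclerc, Wed morning→Ivanova, Wed afternoon→Gallo, Wed evening→Okafor, Thu morning→Abara, Thu afternoon→Gallo, Thu evening→Leclerc, Fri morning→Abara+Okafor.
Total: 21 + 21 + 51 + 36 + 31 + 61 + 26 + 31 + 51 + 26 + 61 = £416.

£416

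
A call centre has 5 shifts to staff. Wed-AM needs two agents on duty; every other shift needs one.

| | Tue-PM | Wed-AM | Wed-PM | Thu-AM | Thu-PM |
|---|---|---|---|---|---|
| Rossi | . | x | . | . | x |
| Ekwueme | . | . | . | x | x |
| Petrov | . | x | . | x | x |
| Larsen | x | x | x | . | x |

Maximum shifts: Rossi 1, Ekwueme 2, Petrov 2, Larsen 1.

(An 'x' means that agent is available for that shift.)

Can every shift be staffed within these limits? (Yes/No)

No

Total capacity is 6 and 6 slots are needed, so capacity alone doesn't rule it out.
Shifts {Tue-PM, Wed-PM} need 2 worker-slots in total, but the agents available for any of those shifts (Larsen) can supply at most 1 among them. So no valid schedule exists.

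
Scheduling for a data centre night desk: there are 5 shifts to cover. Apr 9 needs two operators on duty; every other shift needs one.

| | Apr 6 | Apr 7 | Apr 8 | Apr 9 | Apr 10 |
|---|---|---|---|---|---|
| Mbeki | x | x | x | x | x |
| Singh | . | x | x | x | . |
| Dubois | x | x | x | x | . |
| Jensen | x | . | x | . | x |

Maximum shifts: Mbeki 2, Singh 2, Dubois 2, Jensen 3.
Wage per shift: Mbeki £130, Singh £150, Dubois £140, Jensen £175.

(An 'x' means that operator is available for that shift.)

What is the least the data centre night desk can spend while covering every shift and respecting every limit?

£840

Picking the cheapest available operator for each shift independently would cost £790, but that ignores the shift limits.
An optimal schedule: Apr 6→Mbeki, Apr 7→Singh, Apr 8→Dubois, Apr 9→Singh+Dubois, Apr 10→Mbeki.
Total: 130 + 150 + 140 + 150 + 140 + 130 = £840.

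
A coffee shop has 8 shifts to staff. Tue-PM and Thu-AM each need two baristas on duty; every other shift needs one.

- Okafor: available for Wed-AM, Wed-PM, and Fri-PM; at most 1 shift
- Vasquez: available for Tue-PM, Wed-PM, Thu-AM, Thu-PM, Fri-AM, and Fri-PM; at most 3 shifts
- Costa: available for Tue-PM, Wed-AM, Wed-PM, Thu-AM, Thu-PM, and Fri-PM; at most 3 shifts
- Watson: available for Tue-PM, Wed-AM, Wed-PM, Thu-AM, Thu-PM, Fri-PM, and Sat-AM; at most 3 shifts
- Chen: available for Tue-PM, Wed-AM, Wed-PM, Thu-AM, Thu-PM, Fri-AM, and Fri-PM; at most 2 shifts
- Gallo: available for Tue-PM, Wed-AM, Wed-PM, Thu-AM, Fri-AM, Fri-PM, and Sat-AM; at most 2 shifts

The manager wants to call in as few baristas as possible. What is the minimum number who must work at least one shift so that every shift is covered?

4

10 slots to fill and no one can take more than 3, so at least ⌈10/3⌉ = 4 baristas are needed.
Okafor, Vasquez, Costa, and Watson alone can cover everything: Tue-PM→Vasquez+Costa, Wed-AM→Okafor, Wed-PM→Watson, Thu-AM→Vasquez+Costa, Thu-PM→Costa, Fri-AM→Vasquez, Fri-PM→Watson, Sat-AM→Watson.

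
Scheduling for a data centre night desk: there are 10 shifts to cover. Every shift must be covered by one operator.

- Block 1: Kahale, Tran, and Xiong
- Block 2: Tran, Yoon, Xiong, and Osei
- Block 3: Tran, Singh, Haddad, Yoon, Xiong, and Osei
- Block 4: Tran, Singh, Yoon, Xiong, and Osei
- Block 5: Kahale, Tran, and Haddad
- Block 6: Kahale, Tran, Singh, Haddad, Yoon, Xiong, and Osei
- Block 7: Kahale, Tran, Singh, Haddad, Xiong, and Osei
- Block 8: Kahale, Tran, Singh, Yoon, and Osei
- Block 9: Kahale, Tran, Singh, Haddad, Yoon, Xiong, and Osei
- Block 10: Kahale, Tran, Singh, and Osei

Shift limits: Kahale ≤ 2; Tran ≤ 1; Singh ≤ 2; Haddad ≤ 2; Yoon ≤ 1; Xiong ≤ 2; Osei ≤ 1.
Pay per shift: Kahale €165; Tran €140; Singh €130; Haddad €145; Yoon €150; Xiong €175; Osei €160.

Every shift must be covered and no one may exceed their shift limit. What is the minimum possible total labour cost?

Picking the cheapest available operator for each shift independently would cost €1330, but that ignores the shift limits.
An optimal schedule: Block 1→Tran, Block 2→Yoon, Block 3→Haddad, Block 4→Singh, Block 5→Haddad, Block 6→Kahale, Block 7→Kahale, Block 8→Osei, Block 9→Xiong, Block 10→Singh.
Total: 140 + 150 + 145 + 130 + 145 + 165 + 165 + 160 + 175 + 130 = €1505.

€1505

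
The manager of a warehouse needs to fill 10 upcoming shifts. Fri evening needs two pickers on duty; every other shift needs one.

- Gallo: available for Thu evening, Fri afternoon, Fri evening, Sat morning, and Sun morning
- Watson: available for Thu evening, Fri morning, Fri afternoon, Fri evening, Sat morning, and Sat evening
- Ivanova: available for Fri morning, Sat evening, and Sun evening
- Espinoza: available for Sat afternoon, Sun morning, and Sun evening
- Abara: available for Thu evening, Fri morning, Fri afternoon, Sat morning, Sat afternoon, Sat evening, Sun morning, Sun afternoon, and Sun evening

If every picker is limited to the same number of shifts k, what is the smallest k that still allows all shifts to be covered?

With 5 pickers and 11 worker-slots to fill, someone must work at least ⌈11/5⌉ = 3 shifts, so k ≥ 3.
k = 3 works: Thu evening→Gallo, Fri morning→Watson, Fri afternoon→Gallo, Fri evening→Gallo+Watson, Sat morning→Watson, Sat afternoon→Espinoza, Sat evening→Ivanova, Sun morning→Espinoza, Sun afternoon→Abara, Sun evening→Ivanova.
Loads: Gallo 3, Watson 3, Ivanova 2, Espinoza 2, Abara 1 — all ≤ 3.

3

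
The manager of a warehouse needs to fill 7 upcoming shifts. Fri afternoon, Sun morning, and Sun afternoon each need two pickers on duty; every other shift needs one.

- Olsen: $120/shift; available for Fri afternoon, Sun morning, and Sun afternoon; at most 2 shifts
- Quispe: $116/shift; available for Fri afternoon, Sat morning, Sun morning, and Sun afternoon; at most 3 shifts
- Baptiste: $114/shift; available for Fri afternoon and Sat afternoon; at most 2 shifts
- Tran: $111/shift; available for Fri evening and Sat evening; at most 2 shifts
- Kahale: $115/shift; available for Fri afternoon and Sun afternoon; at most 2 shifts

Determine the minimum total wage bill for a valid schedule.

Fri evening can only be covered by Tran, so that assignment is forced.
Sat morning can only be covered by Quispe, so that assignment is forced.
Sat afternoon can only be covered by Baptiste, so that assignment is forced.
Picking the cheapest available picker for each shift independently would cost $1148, and that bound is achievable.
An optimal schedule: Fri afternoon→Baptiste+Kahale, Fri evening→Tran, Sat morning→Quispe, Sat afternoon→Baptiste, Sat evening→Tran, Sun morning→Quispe+Olsen, Sun afternoon→Kahale+Quispe.
Total: 114 + 115 + 111 + 116 + 114 + 111 + 116 + 120 + 115 + 116 = $1148.

$1148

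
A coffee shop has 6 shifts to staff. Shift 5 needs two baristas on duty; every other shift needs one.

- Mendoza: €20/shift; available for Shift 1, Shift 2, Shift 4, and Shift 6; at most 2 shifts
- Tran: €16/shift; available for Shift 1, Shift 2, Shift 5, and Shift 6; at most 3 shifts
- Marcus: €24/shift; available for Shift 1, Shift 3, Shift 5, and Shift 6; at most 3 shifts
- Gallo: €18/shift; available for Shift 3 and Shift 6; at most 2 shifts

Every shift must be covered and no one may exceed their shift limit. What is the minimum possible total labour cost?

€128

Shift 4 can only be covered by Mendoza, so that assignment is forced.
Shift 5 can only be covered by Tran and Marcus, so that assignment is forced.
Picking the cheapest available barista for each shift independently would cost €126, but that ignores the shift limits.
An optimal schedule: Shift 1→Tran, Shift 2→Tran, Shift 3→Gallo, Shift 4→Mendoza, Shift 5→Tran+Marcus, Shift 6→Gallo.
Total: 16 + 16 + 18 + 20 + 16 + 24 + 18 = €128.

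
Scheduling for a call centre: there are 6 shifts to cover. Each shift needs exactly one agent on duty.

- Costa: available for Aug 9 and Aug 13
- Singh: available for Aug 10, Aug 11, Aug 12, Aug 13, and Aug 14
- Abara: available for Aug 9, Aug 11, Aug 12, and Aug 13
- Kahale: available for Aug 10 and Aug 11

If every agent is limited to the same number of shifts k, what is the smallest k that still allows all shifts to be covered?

With 4 agents and 6 worker-slots to fill, someone must work at least ⌈6/4⌉ = 2 shifts, so k ≥ 2.
k = 2 works: Aug 9→Costa, Aug 10→Singh, Aug 11→Abara, Aug 12→Abara, Aug 13→Costa, Aug 14→Singh.
Loads: Costa 2, Singh 2, Abara 2, Kahale 0 — all ≤ 2.

2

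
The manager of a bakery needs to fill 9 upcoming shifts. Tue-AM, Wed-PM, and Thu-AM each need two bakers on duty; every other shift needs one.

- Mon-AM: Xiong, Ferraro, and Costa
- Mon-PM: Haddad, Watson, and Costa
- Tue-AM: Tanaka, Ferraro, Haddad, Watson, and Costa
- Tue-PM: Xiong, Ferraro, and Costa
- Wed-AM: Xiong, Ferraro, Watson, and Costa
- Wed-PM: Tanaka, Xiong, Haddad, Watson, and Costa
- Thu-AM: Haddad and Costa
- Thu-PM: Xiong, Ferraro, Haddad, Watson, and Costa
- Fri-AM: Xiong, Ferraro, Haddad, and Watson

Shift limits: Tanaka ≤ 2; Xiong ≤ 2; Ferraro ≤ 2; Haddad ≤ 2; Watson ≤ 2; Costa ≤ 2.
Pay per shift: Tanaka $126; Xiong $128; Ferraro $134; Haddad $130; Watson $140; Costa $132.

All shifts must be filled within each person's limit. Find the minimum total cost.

Thu-AM can only be covered by Haddad and Costa, so that assignment is forced.
Picking the cheapest available baker for each shift independently would cost $1542, but that ignores the shift limits.
An optimal schedule: Mon-AM→Xiong, Mon-PM→Haddad, Tue-AM→Tanaka+Watson, Tue-PM→Xiong, Wed-AM→Ferraro, Wed-PM→Tanaka+Costa, Thu-AM→Haddad+Costa, Thu-PM→Watson, Fri-AM→Ferraro.
Total: 128 + 130 + 126 + 140 + 128 + 134 + 126 + 132 + 130 + 132 + 140 + 134 = $1580.

$1580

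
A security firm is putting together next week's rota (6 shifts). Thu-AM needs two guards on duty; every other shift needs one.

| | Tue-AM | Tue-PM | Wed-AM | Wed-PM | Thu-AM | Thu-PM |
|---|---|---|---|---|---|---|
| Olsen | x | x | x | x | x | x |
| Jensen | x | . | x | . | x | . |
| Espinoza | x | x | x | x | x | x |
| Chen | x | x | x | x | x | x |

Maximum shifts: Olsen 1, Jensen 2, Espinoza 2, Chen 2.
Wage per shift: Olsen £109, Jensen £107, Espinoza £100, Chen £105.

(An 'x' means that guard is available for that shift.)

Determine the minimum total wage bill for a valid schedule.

£733

Picking the cheapest available guard for each shift independently would cost £705, but that ignores the shift limits.
An optimal schedule: Tue-AM→Jensen, Tue-PM→Olsen, Wed-AM→Chen, Wed-PM→Espinoza, Thu-AM→Jensen+Chen, Thu-PM→Espinoza.
Total: 107 + 109 + 105 + 100 + 107 + 105 + 100 = £733.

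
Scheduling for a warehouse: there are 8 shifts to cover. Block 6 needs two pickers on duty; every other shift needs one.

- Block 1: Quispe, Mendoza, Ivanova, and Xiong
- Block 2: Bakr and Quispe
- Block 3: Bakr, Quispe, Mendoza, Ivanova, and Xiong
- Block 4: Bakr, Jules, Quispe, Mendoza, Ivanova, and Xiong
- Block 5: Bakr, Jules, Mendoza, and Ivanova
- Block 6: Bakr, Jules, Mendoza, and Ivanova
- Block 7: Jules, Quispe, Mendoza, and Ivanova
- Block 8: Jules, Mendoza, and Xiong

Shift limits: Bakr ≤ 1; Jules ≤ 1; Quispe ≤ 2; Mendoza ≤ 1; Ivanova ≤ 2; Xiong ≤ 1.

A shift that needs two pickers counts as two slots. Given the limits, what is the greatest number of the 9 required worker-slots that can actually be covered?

8

Total capacity across all pickers is 1+1+2+1+2+1 = 8, and 9 slots are needed, so at most 8 can be filled.
An assignment achieving 8: Block 1→Quispe, Block 2→Bakr, Block 3→Ivanova, Block 4→Xiong, Block 5→Mendoza, Block 6→Ivanova, Block 7→Quispe, Block 8→Jules.
Loads: Bakr 1/1, Jules 1/1, Quispe 2/2, Mendoza 1/1, Ivanova 2/2, Xiong 1/1.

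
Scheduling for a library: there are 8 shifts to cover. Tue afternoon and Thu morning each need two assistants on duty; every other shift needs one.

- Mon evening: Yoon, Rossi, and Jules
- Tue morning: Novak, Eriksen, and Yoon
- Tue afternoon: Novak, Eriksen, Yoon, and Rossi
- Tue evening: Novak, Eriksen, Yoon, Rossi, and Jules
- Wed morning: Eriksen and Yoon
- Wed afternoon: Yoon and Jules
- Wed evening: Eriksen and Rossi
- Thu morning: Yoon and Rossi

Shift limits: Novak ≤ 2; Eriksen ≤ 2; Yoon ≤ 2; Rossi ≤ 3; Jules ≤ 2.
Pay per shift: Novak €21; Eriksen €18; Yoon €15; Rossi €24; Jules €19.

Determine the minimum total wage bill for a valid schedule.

€194

Thu morning can only be covered by Yoon and Rossi, so that assignment is forced.
Picking the cheapest available assistant for each shift independently would cost €165, but that ignores the shift limits.
An optimal schedule: Mon evening→Jules, Tue morning→Eriksen, Tue afternoon→Novak+Rossi, Tue evening→Novak, Wed morning→Yoon, Wed afternoon→Jules, Wed evening→Eriksen, Thu morning→Yoon+Rossi.
Total: 19 + 18 + 21 + 24 + 21 + 15 + 19 + 18 + 15 + 24 = €194.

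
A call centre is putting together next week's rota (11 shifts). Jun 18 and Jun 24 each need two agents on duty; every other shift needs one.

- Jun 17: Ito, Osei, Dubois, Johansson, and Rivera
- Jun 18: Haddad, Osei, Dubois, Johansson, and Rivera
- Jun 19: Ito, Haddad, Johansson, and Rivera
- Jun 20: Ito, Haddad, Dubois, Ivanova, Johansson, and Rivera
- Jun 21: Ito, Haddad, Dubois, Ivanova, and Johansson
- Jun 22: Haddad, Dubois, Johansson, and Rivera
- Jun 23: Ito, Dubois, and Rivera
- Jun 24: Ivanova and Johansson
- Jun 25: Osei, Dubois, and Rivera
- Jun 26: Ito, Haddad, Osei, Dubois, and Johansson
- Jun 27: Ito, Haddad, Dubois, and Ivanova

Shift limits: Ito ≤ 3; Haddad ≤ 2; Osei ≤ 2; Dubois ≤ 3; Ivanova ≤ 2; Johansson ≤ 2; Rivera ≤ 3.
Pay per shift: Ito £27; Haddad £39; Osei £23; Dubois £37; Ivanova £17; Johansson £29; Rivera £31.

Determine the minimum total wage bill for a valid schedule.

£349

Jun 24 can only be covered by Ivanova and Johansson, so that assignment is forced.
Picking the cheapest available agent for each shift independently would cost £301, but that ignores the shift limits.
An optimal schedule: Jun 17→Rivera, Jun 18→Rivera+Dubois, Jun 19→Ito, Jun 20→Rivera, Jun 21→Ito, Jun 22→Johansson, Jun 23→Ito, Jun 24→Ivanova+Johansson, Jun 25→Osei, Jun 26→Osei, Jun 27→Ivanova.
Total: 31 + 31 + 37 + 27 + 31 + 27 + 29 + 27 + 17 + 29 + 23 + 23 + 17 = £349.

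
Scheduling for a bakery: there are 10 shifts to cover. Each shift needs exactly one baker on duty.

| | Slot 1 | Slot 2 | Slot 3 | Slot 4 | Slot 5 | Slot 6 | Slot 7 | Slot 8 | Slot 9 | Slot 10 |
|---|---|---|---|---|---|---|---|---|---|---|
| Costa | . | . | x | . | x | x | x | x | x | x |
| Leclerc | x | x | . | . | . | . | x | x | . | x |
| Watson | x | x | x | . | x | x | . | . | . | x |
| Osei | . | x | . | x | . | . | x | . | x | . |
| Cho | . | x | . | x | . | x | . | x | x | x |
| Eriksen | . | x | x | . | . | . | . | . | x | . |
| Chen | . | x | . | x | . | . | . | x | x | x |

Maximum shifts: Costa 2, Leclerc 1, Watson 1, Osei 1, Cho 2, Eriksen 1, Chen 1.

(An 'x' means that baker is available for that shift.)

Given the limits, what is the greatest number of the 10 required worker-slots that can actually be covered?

Total capacity across all bakers is 2+1+1+1+2+1+1 = 9, and 10 slots are needed, so at most 9 can be filled.
An assignment achieving 9: Slot 1→Leclerc, Slot 2→Eriksen, Slot 3→Costa, Slot 4→Osei, Slot 5→Costa, Slot 6→Watson, Slot 8→Cho, Slot 9→Cho, Slot 10→Chen.
Loads: Costa 2/2, Leclerc 1/1, Watson 1/1, Osei 1/1, Cho 2/2, Eriksen 1/1, Chen 1/1.

9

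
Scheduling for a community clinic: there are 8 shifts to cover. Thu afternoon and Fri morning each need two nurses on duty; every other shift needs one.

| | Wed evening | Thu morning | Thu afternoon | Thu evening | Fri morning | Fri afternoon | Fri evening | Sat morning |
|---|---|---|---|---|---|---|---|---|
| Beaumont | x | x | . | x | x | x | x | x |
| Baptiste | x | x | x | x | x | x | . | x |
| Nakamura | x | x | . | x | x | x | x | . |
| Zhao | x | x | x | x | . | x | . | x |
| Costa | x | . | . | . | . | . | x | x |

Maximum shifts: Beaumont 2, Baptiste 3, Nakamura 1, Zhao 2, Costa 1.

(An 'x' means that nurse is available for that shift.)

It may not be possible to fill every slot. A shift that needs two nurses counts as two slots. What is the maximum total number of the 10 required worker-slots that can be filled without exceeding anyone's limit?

Total capacity across all nurses is 2+3+1+2+1 = 9, and 10 slots are needed, so at most 9 can be filled.
An assignment achieving 9: Thu morning→Baptiste, Thu afternoon→Baptiste+Zhao, Thu evening→Nakamura, Fri morning→Beaumont+Baptiste, Fri afternoon→Zhao, Fri evening→Beaumont, Sat morning→Costa.
Loads: Beaumont 2/2, Baptiste 3/3, Nakamura 1/1, Zhao 2/2, Costa 1/1.

9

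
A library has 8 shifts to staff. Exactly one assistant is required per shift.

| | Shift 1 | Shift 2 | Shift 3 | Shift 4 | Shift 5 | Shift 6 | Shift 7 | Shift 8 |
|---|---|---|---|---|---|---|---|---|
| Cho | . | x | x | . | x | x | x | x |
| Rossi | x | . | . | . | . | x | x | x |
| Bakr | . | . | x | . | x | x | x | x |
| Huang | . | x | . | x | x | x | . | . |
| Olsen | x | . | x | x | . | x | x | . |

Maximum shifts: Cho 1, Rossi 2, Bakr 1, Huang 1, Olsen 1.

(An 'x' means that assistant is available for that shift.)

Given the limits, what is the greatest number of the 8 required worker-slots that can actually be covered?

Total capacity across all assistants is 1+2+1+1+1 = 6, and 8 slots are needed, so at most 6 can be filled.
An assignment achieving 6: Shift 1→Rossi, Shift 2→Cho, Shift 3→Bakr, Shift 4→Huang, Shift 7→Olsen, Shift 8→Rossi.
Loads: Cho 1/1, Rossi 2/2, Bakr 1/1, Huang 1/1, Olsen 1/1.

6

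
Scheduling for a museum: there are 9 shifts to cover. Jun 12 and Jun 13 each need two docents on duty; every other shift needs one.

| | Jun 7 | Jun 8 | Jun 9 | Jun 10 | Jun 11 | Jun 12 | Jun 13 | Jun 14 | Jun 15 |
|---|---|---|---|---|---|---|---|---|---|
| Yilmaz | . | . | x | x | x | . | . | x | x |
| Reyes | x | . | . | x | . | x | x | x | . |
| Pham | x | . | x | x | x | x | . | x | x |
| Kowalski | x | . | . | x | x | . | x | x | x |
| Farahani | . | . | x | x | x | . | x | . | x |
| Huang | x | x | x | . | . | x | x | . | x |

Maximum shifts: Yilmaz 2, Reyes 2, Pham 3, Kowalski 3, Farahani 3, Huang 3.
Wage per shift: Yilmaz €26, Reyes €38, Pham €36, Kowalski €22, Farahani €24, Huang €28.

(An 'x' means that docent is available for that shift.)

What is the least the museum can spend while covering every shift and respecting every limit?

Jun 8 can only be covered by Huang, so that assignment is forced.
Picking the cheapest available docent for each shift independently would cost €272, but that ignores the shift limits.
An optimal schedule: Jun 7→Kowalski, Jun 8→Huang, Jun 9→Farahani, Jun 10→Farahani, Jun 11→Kowalski, Jun 12→Huang+Pham, Jun 13→Kowalski+Farahani, Jun 14→Yilmaz, Jun 15→Yilmaz.
Total: 22 + 28 + 24 + 24 + 22 + 28 + 36 + 22 + 24 + 26 + 26 = €282.

€282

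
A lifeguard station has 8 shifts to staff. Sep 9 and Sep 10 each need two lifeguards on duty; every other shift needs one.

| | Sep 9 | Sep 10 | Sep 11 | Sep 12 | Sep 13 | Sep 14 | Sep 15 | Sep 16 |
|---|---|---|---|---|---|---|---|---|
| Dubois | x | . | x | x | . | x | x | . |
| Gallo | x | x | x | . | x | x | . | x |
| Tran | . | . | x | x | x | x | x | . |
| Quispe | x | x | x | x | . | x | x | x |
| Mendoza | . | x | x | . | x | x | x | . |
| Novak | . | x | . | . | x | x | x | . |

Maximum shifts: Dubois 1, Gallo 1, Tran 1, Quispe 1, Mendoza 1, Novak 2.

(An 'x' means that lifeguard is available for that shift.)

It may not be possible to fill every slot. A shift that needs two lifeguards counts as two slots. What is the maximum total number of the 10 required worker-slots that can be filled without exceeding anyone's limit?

Total capacity across all lifeguards is 1+1+1+1+1+2 = 7, and 10 slots are needed, so at most 7 can be filled.
An assignment achieving 7: Sep 9→Dubois+Quispe, Sep 10→Mendoza+Novak, Sep 12→Tran, Sep 13→Novak, Sep 16→Gallo.
Loads: Dubois 1/1, Gallo 1/1, Tran 1/1, Quispe 1/1, Mendoza 1/1, Novak 2/2.

7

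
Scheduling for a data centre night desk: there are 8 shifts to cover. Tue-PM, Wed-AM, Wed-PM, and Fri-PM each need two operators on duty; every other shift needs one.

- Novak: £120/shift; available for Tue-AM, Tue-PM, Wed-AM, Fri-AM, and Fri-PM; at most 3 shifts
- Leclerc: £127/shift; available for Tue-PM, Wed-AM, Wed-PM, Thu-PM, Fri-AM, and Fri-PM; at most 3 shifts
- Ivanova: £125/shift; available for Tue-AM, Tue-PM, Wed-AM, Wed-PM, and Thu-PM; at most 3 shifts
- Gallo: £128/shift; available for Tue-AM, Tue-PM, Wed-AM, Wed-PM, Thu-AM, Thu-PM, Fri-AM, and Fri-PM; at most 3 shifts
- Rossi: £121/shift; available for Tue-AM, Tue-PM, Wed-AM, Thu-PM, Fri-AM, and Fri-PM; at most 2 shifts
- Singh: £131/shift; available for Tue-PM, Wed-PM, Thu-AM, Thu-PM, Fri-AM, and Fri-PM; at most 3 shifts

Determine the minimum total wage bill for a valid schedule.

Picking the cheapest available operator for each shift independently would cost £1464, but that ignores the shift limits.
An optimal schedule: Tue-AM→Novak, Tue-PM→Ivanova+Leclerc, Wed-AM→Novak+Ivanova, Wed-PM→Ivanova+Leclerc, Thu-AM→Gallo, Thu-PM→Rossi, Fri-AM→Novak, Fri-PM→Rossi+Leclerc.
Total: 120 + 125 + 127 + 120 + 125 + 125 + 127 + 128 + 121 + 120 + 121 + 127 = £1486.

£1486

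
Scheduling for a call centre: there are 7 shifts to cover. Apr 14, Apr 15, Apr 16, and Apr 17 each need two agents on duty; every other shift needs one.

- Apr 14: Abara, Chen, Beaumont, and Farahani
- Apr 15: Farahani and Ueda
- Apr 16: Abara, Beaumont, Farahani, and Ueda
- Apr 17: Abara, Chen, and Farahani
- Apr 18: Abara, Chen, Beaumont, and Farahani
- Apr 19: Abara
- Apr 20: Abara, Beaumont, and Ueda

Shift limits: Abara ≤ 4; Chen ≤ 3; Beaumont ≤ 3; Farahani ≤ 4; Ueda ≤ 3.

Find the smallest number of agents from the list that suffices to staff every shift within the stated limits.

11 slots to fill and no one can take more than 4, so at least ⌈11/4⌉ = 3 agents are needed.
Abara, Farahani, and Ueda alone can cover everything: Apr 14→Abara+Farahani, Apr 15→Farahani+Ueda, Apr 16→Farahani+Ueda, Apr 17→Abara+Farahani, Apr 18→Abara, Apr 19→Abara, Apr 20→Ueda.

3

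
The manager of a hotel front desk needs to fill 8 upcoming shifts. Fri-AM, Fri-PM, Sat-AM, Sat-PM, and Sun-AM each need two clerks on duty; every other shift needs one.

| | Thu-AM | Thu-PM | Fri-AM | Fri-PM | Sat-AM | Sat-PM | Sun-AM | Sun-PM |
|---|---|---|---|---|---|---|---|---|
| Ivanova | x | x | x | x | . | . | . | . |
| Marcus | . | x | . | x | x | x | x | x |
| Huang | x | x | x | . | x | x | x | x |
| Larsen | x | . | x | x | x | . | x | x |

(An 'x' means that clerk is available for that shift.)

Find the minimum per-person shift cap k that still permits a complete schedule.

4

With 4 clerks and 13 worker-slots to fill, someone must work at least ⌈13/4⌉ = 4 shifts, so k ≥ 4.
k = 4 works: Thu-AM→Ivanova, Thu-PM→Ivanova, Fri-AM→Ivanova+Huang, Fri-PM→Ivanova+Marcus, Sat-AM→Marcus+Huang, Sat-PM→Marcus+Huang, Sun-AM→Marcus+Huang, Sun-PM→Larsen.
Loads: Ivanova 4, Marcus 4, Huang 4, Larsen 1 — all ≤ 4.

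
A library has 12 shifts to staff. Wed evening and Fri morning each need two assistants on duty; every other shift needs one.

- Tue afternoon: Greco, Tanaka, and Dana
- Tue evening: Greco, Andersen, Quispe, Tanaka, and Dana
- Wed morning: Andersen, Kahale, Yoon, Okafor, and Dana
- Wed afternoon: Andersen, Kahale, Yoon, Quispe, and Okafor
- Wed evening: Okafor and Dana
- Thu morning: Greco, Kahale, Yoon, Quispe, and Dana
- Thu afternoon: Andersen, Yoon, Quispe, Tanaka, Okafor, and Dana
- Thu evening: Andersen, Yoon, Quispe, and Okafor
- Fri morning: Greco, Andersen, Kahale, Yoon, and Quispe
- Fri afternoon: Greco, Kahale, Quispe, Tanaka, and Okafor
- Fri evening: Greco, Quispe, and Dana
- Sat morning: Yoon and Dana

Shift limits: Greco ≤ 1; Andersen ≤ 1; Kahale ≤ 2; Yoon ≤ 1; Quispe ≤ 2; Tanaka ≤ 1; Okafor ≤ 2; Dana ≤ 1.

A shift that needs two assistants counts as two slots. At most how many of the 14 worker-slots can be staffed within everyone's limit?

Total capacity across all assistants is 1+1+2+1+2+1+2+1 = 11, and 14 slots are needed, so at most 11 can be filled.
An assignment achieving 11: Tue afternoon→Greco, Tue evening→Quispe, Wed morning→Kahale, Wed afternoon→Kahale, Wed evening→Okafor+Dana, Thu afternoon→Okafor, Thu evening→Andersen, Fri afternoon→Tanaka, Fri evening→Quispe, Sat morning→Yoon.
Loads: Greco 1/1, Andersen 1/1, Kahale 2/2, Yoon 1/1, Quispe 2/2, Tanaka 1/1, Okafor 2/2, Dana 1/1.

11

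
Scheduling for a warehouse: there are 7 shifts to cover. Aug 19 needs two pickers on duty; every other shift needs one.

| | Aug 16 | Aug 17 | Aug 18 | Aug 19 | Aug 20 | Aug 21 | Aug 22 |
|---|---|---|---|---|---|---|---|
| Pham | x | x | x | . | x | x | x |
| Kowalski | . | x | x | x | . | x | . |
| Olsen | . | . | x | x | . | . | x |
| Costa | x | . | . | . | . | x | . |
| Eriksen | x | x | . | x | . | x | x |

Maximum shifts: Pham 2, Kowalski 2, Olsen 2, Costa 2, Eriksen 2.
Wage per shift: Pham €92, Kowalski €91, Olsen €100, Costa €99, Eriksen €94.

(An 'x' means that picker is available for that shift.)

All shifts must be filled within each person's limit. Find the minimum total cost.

€752

Aug 20 can only be covered by Pham, so that assignment is forced.
Picking the cheapest available picker for each shift independently would cost €734, but that ignores the shift limits.
An optimal schedule: Aug 16→Costa, Aug 17→Kowalski, Aug 18→Pham, Aug 19→Kowalski+Eriksen, Aug 20→Pham, Aug 21→Costa, Aug 22→Eriksen.
Total: 99 + 91 + 92 + 91 + 94 + 92 + 99 + 94 = €752.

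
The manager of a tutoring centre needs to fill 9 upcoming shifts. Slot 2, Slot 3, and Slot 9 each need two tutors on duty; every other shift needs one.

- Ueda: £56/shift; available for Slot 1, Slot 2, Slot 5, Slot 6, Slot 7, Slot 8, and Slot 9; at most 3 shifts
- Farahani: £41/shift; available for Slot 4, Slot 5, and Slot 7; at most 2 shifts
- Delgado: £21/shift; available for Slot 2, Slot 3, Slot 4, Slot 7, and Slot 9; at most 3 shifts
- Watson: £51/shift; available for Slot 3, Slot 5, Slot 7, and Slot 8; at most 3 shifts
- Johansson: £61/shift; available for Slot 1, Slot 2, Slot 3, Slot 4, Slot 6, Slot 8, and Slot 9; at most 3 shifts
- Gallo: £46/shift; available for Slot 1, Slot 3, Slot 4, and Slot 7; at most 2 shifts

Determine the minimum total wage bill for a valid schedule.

Picking the cheapest available tutor for each shift independently would cost £457, but that ignores the shift limits.
An optimal schedule: Slot 1→Gallo, Slot 2→Delgado+Ueda, Slot 3→Gallo+Watson, Slot 4→Delgado, Slot 5→Farahani, Slot 6→Ueda, Slot 7→Farahani, Slot 8→Watson, Slot 9→Delgado+Ueda.
Total: 46 + 21 + 56 + 46 + 51 + 21 + 41 + 56 + 41 + 51 + 21 + 56 = £507.

£507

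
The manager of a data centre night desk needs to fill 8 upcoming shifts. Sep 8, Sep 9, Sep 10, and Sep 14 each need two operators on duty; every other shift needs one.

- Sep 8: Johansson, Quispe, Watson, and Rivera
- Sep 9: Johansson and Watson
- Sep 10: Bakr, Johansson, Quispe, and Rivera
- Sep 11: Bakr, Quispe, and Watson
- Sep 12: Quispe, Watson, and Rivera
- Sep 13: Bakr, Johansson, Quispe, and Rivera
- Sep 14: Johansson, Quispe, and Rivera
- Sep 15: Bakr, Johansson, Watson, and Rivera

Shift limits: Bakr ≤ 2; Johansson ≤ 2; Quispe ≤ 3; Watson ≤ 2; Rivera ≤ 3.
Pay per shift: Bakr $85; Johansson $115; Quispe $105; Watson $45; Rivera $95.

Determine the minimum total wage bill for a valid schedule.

Sep 9 can only be covered by Johansson and Watson, so that assignment is forced.
Picking the cheapest available operator for each shift independently would cost $900, but that ignores the shift limits.
An optimal schedule: Sep 8→Watson+Rivera, Sep 9→Johansson+Watson, Sep 10→Quispe+Rivera, Sep 11→Bakr, Sep 12→Quispe, Sep 13→Bakr, Sep 14→Johansson+Quispe, Sep 15→Rivera.
Total: 45 + 95 + 115 + 45 + 105 + 95 + 85 + 105 + 85 + 115 + 105 + 95 = $1090.

$1090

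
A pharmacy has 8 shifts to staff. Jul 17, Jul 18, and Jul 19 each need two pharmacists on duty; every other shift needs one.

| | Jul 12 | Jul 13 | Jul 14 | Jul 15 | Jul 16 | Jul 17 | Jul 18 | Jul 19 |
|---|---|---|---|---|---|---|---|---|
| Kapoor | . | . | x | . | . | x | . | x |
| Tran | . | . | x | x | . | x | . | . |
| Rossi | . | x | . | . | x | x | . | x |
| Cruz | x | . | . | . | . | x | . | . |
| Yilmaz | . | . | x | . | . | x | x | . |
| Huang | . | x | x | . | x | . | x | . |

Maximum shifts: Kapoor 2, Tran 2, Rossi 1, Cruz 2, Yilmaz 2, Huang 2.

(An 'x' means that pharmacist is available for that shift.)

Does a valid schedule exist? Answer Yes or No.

Total capacity is 11 and 11 slots are needed, so capacity alone doesn't rule it out.
Shifts {Jul 13, Jul 16, Jul 18, Jul 19} need 6 worker-slots in total, but the pharmacists available for any of those shifts (Kapoor, Rossi, Yilmaz, and Huang) can supply at most 5 among them. So no valid schedule exists.

No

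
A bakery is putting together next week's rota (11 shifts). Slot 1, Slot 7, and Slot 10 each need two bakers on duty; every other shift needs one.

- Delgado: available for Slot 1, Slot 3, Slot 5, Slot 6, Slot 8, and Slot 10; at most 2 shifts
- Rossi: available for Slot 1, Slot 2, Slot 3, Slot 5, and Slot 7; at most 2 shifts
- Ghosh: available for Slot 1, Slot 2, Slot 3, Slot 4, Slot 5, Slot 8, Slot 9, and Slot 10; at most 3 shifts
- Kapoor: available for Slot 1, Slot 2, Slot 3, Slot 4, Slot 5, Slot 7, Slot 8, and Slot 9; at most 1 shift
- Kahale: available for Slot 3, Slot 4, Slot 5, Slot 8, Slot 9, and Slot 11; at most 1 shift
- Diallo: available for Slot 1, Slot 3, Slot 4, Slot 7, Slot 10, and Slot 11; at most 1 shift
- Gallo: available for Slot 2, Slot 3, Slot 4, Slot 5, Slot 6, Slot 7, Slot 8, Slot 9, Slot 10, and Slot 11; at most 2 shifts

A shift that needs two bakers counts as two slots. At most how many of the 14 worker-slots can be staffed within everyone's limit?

12

Total capacity across all bakers is 2+2+3+1+1+1+2 = 12, and 14 slots are needed, so at most 12 can be filled.
An assignment achieving 12: Slot 1→Ghosh+Diallo, Slot 2→Rossi, Slot 4→Gallo, Slot 6→Delgado, Slot 7→Rossi+Kapoor, Slot 8→Gallo, Slot 9→Ghosh, Slot 10→Delgado+Ghosh, Slot 11→Kahale.
Loads: Delgado 2/2, Rossi 2/2, Ghosh 3/3, Kapoor 1/1, Kahale 1/1, Diallo 1/1, Gallo 2/2.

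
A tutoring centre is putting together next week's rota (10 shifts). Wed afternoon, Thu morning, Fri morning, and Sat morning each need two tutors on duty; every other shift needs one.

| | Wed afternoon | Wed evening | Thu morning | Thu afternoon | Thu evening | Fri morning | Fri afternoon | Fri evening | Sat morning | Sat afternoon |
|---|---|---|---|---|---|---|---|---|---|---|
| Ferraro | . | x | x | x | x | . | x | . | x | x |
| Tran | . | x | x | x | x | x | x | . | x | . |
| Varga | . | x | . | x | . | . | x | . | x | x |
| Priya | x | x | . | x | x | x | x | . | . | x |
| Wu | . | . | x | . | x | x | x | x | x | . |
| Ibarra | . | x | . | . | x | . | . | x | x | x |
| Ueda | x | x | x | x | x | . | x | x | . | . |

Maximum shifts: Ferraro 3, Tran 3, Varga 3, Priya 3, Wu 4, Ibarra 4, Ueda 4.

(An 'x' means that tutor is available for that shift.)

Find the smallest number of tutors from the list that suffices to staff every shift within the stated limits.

14 slots to fill and no one can take more than 4, so at least ⌈14/4⌉ = 4 tutors are needed.
Ferraro, Priya, Wu, and Ueda alone can cover everything: Wed afternoon→Priya+Ueda, Wed evening→Ferraro, Thu morning→Wu+Ueda, Thu afternoon→Priya, Thu evening→Ueda, Fri morning→Priya+Wu, Fri afternoon→Ueda, Fri evening→Wu, Sat morning→Ferraro+Wu, Sat afternoon→Ferraro.

4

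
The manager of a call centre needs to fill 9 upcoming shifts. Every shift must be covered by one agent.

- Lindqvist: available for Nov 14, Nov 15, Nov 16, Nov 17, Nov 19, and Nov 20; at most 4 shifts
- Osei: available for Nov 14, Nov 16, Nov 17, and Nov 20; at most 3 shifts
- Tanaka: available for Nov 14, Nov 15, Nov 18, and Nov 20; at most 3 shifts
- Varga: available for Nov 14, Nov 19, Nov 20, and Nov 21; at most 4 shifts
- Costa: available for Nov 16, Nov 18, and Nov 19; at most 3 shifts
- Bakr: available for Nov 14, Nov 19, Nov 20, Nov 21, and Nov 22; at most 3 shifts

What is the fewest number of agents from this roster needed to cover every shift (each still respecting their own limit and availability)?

3

9 slots to fill and no one can take more than 4, so at least ⌈9/4⌉ = 3 agents are needed.
Lindqvist, Tanaka, and Bakr alone can cover everything: Nov 14→Tanaka, Nov 15→Lindqvist, Nov 16→Lindqvist, Nov 17→Lindqvist, Nov 18→Tanaka, Nov 19→Lindqvist, Nov 20→Tanaka, Nov 21→Bakr, Nov 22→Bakr.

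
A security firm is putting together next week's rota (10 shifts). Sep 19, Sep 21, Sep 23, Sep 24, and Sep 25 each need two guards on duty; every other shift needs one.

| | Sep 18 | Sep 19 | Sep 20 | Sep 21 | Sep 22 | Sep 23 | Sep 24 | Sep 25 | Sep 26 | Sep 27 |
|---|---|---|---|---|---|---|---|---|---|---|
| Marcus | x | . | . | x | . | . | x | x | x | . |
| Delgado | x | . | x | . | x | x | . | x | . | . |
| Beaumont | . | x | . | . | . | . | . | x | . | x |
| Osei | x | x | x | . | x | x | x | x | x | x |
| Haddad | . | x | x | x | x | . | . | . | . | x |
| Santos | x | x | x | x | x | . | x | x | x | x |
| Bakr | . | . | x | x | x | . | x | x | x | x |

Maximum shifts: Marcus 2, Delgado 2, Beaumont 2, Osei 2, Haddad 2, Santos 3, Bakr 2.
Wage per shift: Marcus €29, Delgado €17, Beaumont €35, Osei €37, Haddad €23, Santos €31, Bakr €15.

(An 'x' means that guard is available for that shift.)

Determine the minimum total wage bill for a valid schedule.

Sep 23 can only be covered by Delgado and Osei, so that assignment is forced.
Picking the cheapest available guard for each shift independently would cost €299, but that ignores the shift limits.
An optimal schedule: Sep 18→Marcus, Sep 19→Beaumont+Haddad, Sep 20→Delgado, Sep 21→Haddad+Santos, Sep 22→Osei, Sep 23→Delgado+Osei, Sep 24→Santos+Bakr, Sep 25→Santos+Bakr, Sep 26→Marcus, Sep 27→Beaumont.
Total: 29 + 35 + 23 + 17 + 23 + 31 + 37 + 17 + 37 + 31 + 15 + 31 + 15 + 29 + 35 = €405.

€405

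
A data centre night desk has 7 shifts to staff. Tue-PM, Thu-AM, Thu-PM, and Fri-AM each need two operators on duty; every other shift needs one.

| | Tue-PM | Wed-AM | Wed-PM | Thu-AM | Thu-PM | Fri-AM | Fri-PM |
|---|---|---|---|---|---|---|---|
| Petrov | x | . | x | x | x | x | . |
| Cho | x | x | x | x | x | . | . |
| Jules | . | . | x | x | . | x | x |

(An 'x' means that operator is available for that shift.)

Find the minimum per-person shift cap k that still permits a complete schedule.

4

With 3 operators and 11 worker-slots to fill, someone must work at least ⌈11/3⌉ = 4 shifts, so k ≥ 4.
k = 4 works: Tue-PM→Petrov+Cho, Wed-AM→Cho, Wed-PM→Petrov, Thu-AM→Cho+Jules, Thu-PM→Petrov+Cho, Fri-AM→Petrov+Jules, Fri-PM→Jules.
Loads: Petrov 4, Cho 4, Jules 3 — all ≤ 4.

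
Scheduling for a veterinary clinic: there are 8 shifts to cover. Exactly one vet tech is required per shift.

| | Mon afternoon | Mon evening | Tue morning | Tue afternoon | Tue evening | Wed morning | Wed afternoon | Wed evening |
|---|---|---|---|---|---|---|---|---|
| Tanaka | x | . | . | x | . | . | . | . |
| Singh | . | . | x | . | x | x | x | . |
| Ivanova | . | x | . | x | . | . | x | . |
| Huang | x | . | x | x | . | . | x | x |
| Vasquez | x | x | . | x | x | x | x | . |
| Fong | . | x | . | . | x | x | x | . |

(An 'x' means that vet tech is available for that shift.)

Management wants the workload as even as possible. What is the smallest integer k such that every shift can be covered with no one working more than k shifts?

2

With 6 vet techs and 8 worker-slots to fill, someone must work at least ⌈8/6⌉ = 2 shifts, so k ≥ 2.
k = 2 works: Mon afternoon→Tanaka, Mon evening→Ivanova, Tue morning→Singh, Tue afternoon→Tanaka, Tue evening→Singh, Wed morning→Vasquez, Wed afternoon→Ivanova, Wed evening→Huang.
Loads: Tanaka 2, Singh 2, Ivanova 2, Huang 1, Vasquez 1, Fong 0 — all ≤ 2.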